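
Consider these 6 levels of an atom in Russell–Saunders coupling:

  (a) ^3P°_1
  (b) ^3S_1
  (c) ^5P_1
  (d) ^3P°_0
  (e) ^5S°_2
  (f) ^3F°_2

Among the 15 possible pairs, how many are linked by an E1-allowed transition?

3

(a)–(b): allowed.
(a)–(c): forbidden (ΔS).
(a)–(d): forbidden (parity).
(a)–(e): forbidden (parity, ΔS).
(a)–(f): forbidden (parity, ΔL).
(b)–(c): forbidden (parity, ΔS).
(b)–(d): allowed.
(b)–(e): forbidden (ΔS, ΔL).
(b)–(f): forbidden (ΔL).
(c)–(d): forbidden (ΔS).
(c)–(e): allowed.
(c)–(f): forbidden (ΔS, ΔL).
(d)–(e): forbidden (parity, ΔS, ΔJ).
(d)–(f): forbidden (parity, ΔL, ΔJ).
(e)–(f): forbidden (parity, ΔS, ΔL).
Allowed pairs: 3 of 15.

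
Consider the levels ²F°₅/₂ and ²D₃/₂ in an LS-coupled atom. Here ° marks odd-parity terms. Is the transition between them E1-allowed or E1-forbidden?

allowed

Initial level: S=1/2, L=3, J=5/2, parity odd. Final level: S=1/2, L=2, J=3/2, parity even.
Parity must change: odd → even — satisfied.
ΔS = 0: S: 1/2 → 1/2 — satisfied.
ΔL = 0, ±1 (not L=0↔0): L: 3 → 2, ΔL = -1 — satisfied.
ΔJ = 0, ±1 (not J=0↔0): J: 5/2 → 3/2, ΔJ = -1 — satisfied.
All four E1 rules are satisfied.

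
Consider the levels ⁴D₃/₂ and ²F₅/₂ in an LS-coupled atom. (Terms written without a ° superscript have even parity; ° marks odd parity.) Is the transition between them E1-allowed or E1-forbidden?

forbidden

Parity must change: even → even — fails.
ΔS = 0: S: 3/2 → 1/2 — fails.
ΔL = 0, ±1 (not L=0↔0): L: 2 → 3, ΔL = +1 — ok.
ΔJ = 0, ±1 (not J=0↔0): J: 3/2 → 5/2, ΔJ = +1 — ok.
Rule(s) violated: parity, ΔS.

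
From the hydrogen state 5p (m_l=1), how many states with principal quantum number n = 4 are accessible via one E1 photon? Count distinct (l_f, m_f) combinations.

4

E1 requires Δl = ±1, so l_f ∈ {0, 2}; with 0 ≤ l_f ≤ n_f−1 = 3, the allowed l_f values are {0, 2}.
For l_f = 0: m_f ∈ {m_i−1, m_i, m_i+1} ∩ [−0, 0] = {0} → 1 state.
For l_f = 2: m_f ∈ {m_i−1, m_i, m_i+1} ∩ [−2, 2] = {0, 1, 2} → 3 states.
Total: 4.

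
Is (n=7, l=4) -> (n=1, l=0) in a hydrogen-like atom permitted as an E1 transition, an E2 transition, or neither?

neither

Δl = 0 − 4 = -4; l_i + l_f = 4.
E1 (Δl = ±1): not satisfied.
E2 (Δl = 0,±2, l_i+l_f ≥ 2): not satisfied.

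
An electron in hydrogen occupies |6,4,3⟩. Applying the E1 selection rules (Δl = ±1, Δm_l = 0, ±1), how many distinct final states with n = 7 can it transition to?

E1 requires Δl = ±1, so l_f ∈ {3, 5}; with 0 ≤ l_f ≤ n_f−1 = 6, the allowed l_f values are {3, 5}.
For l_f = 3: m_f ∈ {m_i−1, m_i, m_i+1} ∩ [−3, 3] = {2, 3} → 2 states.
For l_f = 5: m_f ∈ {m_i−1, m_i, m_i+1} ∩ [−5, 5] = {2, 3, 4} → 3 states.
Total: 5.

5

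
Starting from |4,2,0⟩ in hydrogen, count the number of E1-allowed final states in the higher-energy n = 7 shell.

6

E1 requires Δl = ±1, so l_f ∈ {1, 3}; with 0 ≤ l_f ≤ n_f−1 = 6, the allowed l_f values are {1, 3}.
For l_f = 1: m_f ∈ {m_i−1, m_i, m_i+1} ∩ [−1, 1] = {-1, 0, 1} → 3 states.
For l_f = 3: m_f ∈ {m_i−1, m_i, m_i+1} ∩ [−3, 3] = {-1, 0, 1} → 3 states.
Total: 6.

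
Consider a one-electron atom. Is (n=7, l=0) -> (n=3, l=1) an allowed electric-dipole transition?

Δl = 1 − 0 = +1; the E1 rule Δl = ±1 is ✓.
All E1 selection rules are satisfied.

allowed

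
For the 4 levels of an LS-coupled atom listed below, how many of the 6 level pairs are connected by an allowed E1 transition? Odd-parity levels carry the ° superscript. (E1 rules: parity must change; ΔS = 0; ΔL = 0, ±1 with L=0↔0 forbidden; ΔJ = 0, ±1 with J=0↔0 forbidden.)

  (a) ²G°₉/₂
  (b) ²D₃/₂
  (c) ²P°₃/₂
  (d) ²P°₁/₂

2

(a)–(b): forbidden (ΔL, ΔJ).
(a)–(c): forbidden (parity, ΔL, ΔJ).
(a)–(d): forbidden (parity, ΔL, ΔJ).
(b)–(c): allowed.
(b)–(d): allowed.
(c)–(d): forbidden (parity).
Allowed pairs: 2 of 6.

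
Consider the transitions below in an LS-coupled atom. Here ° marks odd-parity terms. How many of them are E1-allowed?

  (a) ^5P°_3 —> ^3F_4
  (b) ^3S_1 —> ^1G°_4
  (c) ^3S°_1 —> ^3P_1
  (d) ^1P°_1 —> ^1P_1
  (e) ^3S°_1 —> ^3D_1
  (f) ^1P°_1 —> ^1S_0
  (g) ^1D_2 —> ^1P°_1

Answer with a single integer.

(a) forbidden (ΔS, ΔL fail)
(b) forbidden (ΔS, ΔL, ΔJ fail)
(c) allowed
(d) allowed
(e) forbidden (ΔL fails)
(f) allowed
(g) allowed
Total allowed: 4 of 7.

4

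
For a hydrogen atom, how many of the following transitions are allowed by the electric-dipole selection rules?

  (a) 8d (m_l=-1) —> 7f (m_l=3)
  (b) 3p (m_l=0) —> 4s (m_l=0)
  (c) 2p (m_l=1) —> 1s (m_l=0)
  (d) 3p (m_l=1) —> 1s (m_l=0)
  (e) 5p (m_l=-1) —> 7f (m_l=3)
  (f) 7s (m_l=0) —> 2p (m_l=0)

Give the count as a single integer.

(a) forbidden — Δm_l = +4 (E1 requires Δm_l = 0, ±1)
(b) allowed
(c) allowed
(d) allowed
(e) forbidden — Δl = +2 (E1 requires Δl = ±1); Δm_l = +4 (E1 requires Δm_l = 0, ±1)
(f) allowed
Total allowed: 4 of 6.

4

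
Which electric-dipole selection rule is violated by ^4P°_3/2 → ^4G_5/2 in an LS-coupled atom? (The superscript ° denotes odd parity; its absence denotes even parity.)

Parity must change: odd → even — ✓.
ΔS = 0: S: 3/2 → 3/2 — ✓.
ΔL = 0, ±1 (not L=0↔0): L: 1 → 4, ΔL = +3 — ✗.
ΔJ = 0, ±1 (not J=0↔0): J: 3/2 → 5/2, ΔJ = +1 — ✓.

the ΔL = 0, ±1 rule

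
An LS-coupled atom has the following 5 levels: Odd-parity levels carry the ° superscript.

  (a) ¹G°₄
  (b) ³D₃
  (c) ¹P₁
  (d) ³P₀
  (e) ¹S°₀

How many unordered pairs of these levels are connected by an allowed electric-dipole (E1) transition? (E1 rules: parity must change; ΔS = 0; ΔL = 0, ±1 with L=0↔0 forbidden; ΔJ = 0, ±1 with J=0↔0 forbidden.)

1

(a)–(b): forbidden (ΔS, ΔL).
(a)–(c): forbidden (ΔL, ΔJ).
(a)–(d): forbidden (ΔS, ΔL, ΔJ).
(a)–(e): forbidden (parity, ΔL, ΔJ).
(b)–(c): forbidden (parity, ΔS, ΔJ).
(b)–(d): forbidden (parity, ΔJ).
(b)–(e): forbidden (ΔS, ΔL, ΔJ).
(c)–(d): forbidden (parity, ΔS).
(c)–(e): allowed.
(d)–(e): forbidden (ΔS, ΔJ).
Allowed pairs: 1 of 10.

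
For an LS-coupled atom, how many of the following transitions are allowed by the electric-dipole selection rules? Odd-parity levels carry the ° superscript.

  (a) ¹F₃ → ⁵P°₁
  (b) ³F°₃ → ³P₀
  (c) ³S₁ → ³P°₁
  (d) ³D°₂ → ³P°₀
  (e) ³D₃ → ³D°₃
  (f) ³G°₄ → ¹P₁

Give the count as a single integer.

(a) forbidden (ΔS, ΔL, ΔJ fail)
(b) forbidden (ΔL, ΔJ fail)
(c) allowed
(d) forbidden (parity, ΔJ fail)
(e) allowed
(f) forbidden (ΔS, ΔL, ΔJ fail)
Total allowed: 2 of 6.

2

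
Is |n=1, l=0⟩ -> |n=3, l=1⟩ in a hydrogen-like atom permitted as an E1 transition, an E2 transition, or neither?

Δl = 1 − 0 = +1; l_i + l_f = 1.
E1 (Δl = ±1): satisfied.
E2 (Δl = 0,±2, l_i+l_f ≥ 2): not satisfied.

E1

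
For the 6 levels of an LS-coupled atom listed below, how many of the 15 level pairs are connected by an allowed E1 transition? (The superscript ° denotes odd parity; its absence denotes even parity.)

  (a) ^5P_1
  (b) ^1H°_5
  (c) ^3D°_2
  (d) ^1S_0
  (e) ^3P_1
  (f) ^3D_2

(a)–(b): forbidden (ΔS, ΔL, ΔJ).
(a)–(c): forbidden (ΔS).
(a)–(d): forbidden (parity, ΔS).
(a)–(e): forbidden (parity, ΔS).
(a)–(f): forbidden (parity, ΔS).
(b)–(c): forbidden (parity, ΔS, ΔL, ΔJ).
(b)–(d): forbidden (ΔL, ΔJ).
(b)–(e): forbidden (ΔS, ΔL, ΔJ).
(b)–(f): forbidden (ΔS, ΔL, ΔJ).
(c)–(d): forbidden (ΔS, ΔL, ΔJ).
(c)–(e): allowed.
(c)–(f): allowed.
(d)–(e): forbidden (parity, ΔS).
(d)–(f): forbidden (parity, ΔS, ΔL, ΔJ).
(e)–(f): forbidden (parity).
Allowed pairs: 2 of 15.

2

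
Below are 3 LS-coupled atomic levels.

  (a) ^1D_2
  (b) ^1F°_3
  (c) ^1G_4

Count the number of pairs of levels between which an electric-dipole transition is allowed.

(a)–(b): allowed.
(a)–(c): forbidden (parity, ΔL, ΔJ).
(b)–(c): allowed.
Allowed pairs: 2 of 3.

2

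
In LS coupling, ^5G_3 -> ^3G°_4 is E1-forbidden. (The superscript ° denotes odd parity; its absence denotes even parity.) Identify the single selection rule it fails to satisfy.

the ΔS = 0 rule

Reading off the term symbols: S 2→1, L 4→4, J 3→4, parity even→odd.
ΔS = 0: S: 2 → 1 — violated.
ΔL = 0, ±1 (not L=0↔0): L: 4 → 4, ΔL = +0 — satisfied.
ΔJ = 0, ±1 (not J=0↔0): J: 3 → 4, ΔJ = +1 — satisfied.
Parity must change: even → odd — satisfied.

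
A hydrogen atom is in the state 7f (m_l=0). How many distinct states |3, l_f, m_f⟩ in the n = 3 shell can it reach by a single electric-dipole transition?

E1 requires Δl = ±1, so l_f ∈ {2, 4}; with 0 ≤ l_f ≤ n_f−1 = 2, the allowed l_f values are {2}.
For l_f = 2: m_f ∈ {m_i−1, m_i, m_i+1} ∩ [−2, 2] = {-1, 0, 1} → 3 states.
Total: 3.

3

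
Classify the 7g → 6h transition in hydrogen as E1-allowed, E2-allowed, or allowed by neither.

Δl = 5 − 4 = +1; l_i + l_f = 9.
E1 (Δl = ±1): satisfied.
E2 (Δl = 0,±2, l_i+l_f ≥ 2): not satisfied.

E1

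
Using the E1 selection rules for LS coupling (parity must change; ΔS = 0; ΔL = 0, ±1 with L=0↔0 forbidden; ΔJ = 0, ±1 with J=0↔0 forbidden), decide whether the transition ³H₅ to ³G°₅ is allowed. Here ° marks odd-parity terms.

Initial level: S=1, L=5, J=5, parity even. Final level: S=1, L=4, J=5, parity odd.
ΔS = 0: S: 1 → 1 — ✓.
Parity must change: even → odd — ✓.
ΔJ = 0, ±1 (not J=0↔0): J: 5 → 5, ΔJ = +0 — ✓.
ΔL = 0, ±1 (not L=0↔0): L: 5 → 4, ΔL = -1 — ✓.
All four E1 rules are satisfied.

allowed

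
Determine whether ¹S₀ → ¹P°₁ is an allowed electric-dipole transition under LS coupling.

Initial level: S=0, L=0, J=0, parity even. Final level: S=0, L=1, J=1, parity odd.
Parity must change: even → odd — passes.
ΔS = 0: S: 0 → 0 — passes.
ΔL = 0, ±1 (not L=0↔0): L: 0 → 1, ΔL = +1 — passes.
ΔJ = 0, ±1 (not J=0↔0): J: 0 → 1, ΔJ = +1 — passes.
All four E1 rules are satisfied.

allowed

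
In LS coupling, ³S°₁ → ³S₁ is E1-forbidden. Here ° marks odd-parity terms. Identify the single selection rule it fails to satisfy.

Initial level: S=1, L=0, J=1, parity odd. Final level: S=1, L=0, J=1, parity even.
Parity must change: odd → even — satisfied.
ΔS = 0: S: 1 → 1 — satisfied.
ΔL = 0, ±1 (not L=0↔0): L: 0 → 0, ΔL = +0 — violated.
ΔJ = 0, ±1 (not J=0↔0): J: 1 → 1, ΔJ = +0 — satisfied.

the L=0 ↔ L=0 exclusion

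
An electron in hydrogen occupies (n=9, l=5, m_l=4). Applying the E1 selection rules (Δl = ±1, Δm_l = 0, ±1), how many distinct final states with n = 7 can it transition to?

E1 requires Δl = ±1, so l_f ∈ {4, 6}; with 0 ≤ l_f ≤ n_f−1 = 6, the allowed l_f values are {4, 6}.
For l_f = 4: m_f ∈ {m_i−1, m_i, m_i+1} ∩ [−4, 4] = {3, 4} → 2 states.
For l_f = 6: m_f ∈ {m_i−1, m_i, m_i+1} ∩ [−6, 6] = {3, 4, 5} → 3 states.
Total: 5.

5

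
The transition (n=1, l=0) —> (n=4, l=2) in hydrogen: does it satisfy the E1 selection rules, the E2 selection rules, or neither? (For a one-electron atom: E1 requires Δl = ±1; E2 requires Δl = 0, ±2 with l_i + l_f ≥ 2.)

E2

Δl = 2 − 0 = +2; l_i + l_f = 2.
E1 (Δl = ±1): not satisfied.
E2 (Δl = 0,±2, l_i+l_f ≥ 2): satisfied.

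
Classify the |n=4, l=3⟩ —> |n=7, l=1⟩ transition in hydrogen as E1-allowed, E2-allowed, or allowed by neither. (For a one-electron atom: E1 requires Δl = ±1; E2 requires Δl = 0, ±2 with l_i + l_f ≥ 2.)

E2

Δl = 1 − 3 = -2; l_i + l_f = 4.
E1 (Δl = ±1): not satisfied.
E2 (Δl = 0,±2, l_i+l_f ≥ 2): satisfied.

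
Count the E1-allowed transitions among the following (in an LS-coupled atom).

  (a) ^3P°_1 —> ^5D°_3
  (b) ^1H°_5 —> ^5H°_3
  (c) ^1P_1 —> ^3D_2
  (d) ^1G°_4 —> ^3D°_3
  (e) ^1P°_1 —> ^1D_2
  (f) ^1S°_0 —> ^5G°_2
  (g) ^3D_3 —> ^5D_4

1

(a) forbidden (parity, ΔS, ΔJ fail)
(b) forbidden (parity, ΔS, ΔJ fail)
(c) forbidden (parity, ΔS fail)
(d) forbidden (parity, ΔS, ΔL fail)
(e) allowed
(f) forbidden (parity, ΔS, ΔL, ΔJ fail)
(g) forbidden (parity, ΔS fail)
Total allowed: 1 of 7.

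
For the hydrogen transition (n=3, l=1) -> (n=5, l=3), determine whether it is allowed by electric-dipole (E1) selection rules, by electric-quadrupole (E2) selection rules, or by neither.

E2

Δl = 3 − 1 = +2; l_i + l_f = 4.
E1 (Δl = ±1): not satisfied.
E2 (Δl = 0,±2, l_i+l_f ≥ 2): satisfied.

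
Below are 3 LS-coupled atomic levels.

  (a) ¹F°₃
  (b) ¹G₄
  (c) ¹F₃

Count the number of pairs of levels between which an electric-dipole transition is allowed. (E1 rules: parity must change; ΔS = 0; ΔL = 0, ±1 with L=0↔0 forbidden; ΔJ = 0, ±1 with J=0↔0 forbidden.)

2

(a)–(b): allowed.
(a)–(c): allowed.
(b)–(c): forbidden (parity).
Allowed pairs: 2 of 3.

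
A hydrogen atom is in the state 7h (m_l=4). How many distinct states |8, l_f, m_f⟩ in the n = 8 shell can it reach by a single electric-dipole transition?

5

E1 requires Δl = ±1, so l_f ∈ {4, 6}; with 0 ≤ l_f ≤ n_f−1 = 7, the allowed l_f values are {4, 6}.
For l_f = 4: m_f ∈ {m_i−1, m_i, m_i+1} ∩ [−4, 4] = {3, 4} → 2 states.
For l_f = 6: m_f ∈ {m_i−1, m_i, m_i+1} ∩ [−6, 6] = {3, 4, 5} → 3 states.
Total: 5.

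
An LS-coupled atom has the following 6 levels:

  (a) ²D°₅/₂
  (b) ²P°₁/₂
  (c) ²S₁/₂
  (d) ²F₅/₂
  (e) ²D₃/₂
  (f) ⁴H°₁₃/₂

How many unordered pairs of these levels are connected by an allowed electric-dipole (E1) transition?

(a)–(b): forbidden (parity, ΔJ).
(a)–(c): forbidden (ΔL, ΔJ).
(a)–(d): allowed.
(a)–(e): allowed.
(a)–(f): forbidden (parity, ΔS, ΔL, ΔJ).
(b)–(c): allowed.
(b)–(d): forbidden (ΔL, ΔJ).
(b)–(e): allowed.
(b)–(f): forbidden (parity, ΔS, ΔL, ΔJ).
(c)–(d): forbidden (parity, ΔL, ΔJ).
(c)–(e): forbidden (parity, ΔL).
(c)–(f): forbidden (ΔS, ΔL, ΔJ).
(d)–(e): forbidden (parity).
(d)–(f): forbidden (ΔS, ΔL, ΔJ).
(e)–(f): forbidden (ΔS, ΔL, ΔJ).
Allowed pairs: 4 of 15.

4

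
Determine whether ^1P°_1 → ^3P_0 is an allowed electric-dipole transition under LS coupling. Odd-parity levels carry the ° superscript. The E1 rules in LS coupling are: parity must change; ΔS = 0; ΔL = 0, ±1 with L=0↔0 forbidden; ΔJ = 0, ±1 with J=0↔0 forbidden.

Reading off the term symbols: S 0→1, L 1→1, J 1→0, parity odd→even.
Parity must change: odd → even — ✓.
ΔS = 0: S: 0 → 1 — ✗.
ΔL = 0, ±1 (not L=0↔0): L: 1 → 1, ΔL = +0 — ✓.
ΔJ = 0, ±1 (not J=0↔0): J: 1 → 0, ΔJ = -1 — ✓.
Rule(s) violated: ΔS.

forbidden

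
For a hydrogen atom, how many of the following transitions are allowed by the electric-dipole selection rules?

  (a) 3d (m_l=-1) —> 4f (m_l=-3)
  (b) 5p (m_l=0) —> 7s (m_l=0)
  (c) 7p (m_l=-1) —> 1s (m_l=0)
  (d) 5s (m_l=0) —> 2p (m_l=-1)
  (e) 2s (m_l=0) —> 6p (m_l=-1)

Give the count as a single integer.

4

(a) forbidden — Δm_l = -2 (E1 requires Δm_l = 0, ±1)
(b) allowed
(c) allowed
(d) allowed
(e) allowed
Total allowed: 4 of 5.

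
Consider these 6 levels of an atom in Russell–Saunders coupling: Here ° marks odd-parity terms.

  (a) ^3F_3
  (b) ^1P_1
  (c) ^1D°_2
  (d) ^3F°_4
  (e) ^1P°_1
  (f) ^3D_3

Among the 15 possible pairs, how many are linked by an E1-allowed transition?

4

(a)–(b): forbidden (parity, ΔS, ΔL, ΔJ).
(a)–(c): forbidden (ΔS).
(a)–(d): allowed.
(a)–(e): forbidden (ΔS, ΔL, ΔJ).
(a)–(f): forbidden (parity).
(b)–(c): allowed.
(b)–(d): forbidden (ΔS, ΔL, ΔJ).
(b)–(e): allowed.
(b)–(f): forbidden (parity, ΔS, ΔJ).
(c)–(d): forbidden (parity, ΔS, ΔJ).
(c)–(e): forbidden (parity).
(c)–(f): forbidden (ΔS).
(d)–(e): forbidden (parity, ΔS, ΔL, ΔJ).
(d)–(f): allowed.
(e)–(f): forbidden (ΔS, ΔJ).
Allowed pairs: 4 of 15.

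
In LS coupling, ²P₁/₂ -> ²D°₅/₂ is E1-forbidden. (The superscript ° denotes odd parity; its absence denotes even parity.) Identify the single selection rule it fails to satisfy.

the ΔJ = 0, ±1 rule

Initial level: S=1/2, L=1, J=1/2, parity even. Final level: S=1/2, L=2, J=5/2, parity odd.
ΔL = 0, ±1 (not L=0↔0): L: 1 → 2, ΔL = +1 — ok.
Parity must change: even → odd — ok.
ΔJ = 0, ±1 (not J=0↔0): J: 1/2 → 5/2, ΔJ = +2 — fails.
ΔS = 0: S: 1/2 → 1/2 — ok.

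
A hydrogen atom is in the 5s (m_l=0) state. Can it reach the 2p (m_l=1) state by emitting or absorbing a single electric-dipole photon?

l: 0 → 1 (Δl = +1). Δl = ±1 passes.
Δm_l = 1 − (0) = +1. E1 requires Δm_l = 0, ±1: passes.
All E1 selection rules are satisfied.

allowed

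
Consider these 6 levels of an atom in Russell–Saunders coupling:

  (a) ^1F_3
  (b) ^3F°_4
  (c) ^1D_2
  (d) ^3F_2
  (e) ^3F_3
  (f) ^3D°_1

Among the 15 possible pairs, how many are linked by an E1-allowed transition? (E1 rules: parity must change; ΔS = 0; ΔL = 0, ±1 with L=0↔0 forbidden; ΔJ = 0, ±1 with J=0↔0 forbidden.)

2

(a)–(b): forbidden (ΔS).
(a)–(c): forbidden (parity).
(a)–(d): forbidden (parity, ΔS).
(a)–(e): forbidden (parity, ΔS).
(a)–(f): forbidden (ΔS, ΔJ).
(b)–(c): forbidden (ΔS, ΔJ).
(b)–(d): forbidden (ΔJ).
(b)–(e): allowed.
(b)–(f): forbidden (parity, ΔJ).
(c)–(d): forbidden (parity, ΔS).
(c)–(e): forbidden (parity, ΔS).
(c)–(f): forbidden (ΔS).
(d)–(e): forbidden (parity).
(d)–(f): allowed.
(e)–(f): forbidden (ΔJ).
Allowed pairs: 2 of 15.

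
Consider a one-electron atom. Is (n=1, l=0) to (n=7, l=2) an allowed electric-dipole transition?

Δl = 2 − 0 = +2; the E1 rule Δl = ±1 is ✗.
The transition is electric-dipole forbidden.

forbidden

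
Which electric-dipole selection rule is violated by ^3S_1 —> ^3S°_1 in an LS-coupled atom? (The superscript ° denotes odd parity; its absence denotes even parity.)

Initial level: S=1, L=0, J=1, parity even. Final level: S=1, L=0, J=1, parity odd.
Parity must change: even → odd — ✓.
ΔS = 0: S: 1 → 1 — ✓.
ΔL = 0, ±1 (not L=0↔0): L: 0 → 0, ΔL = +0 — ✗.
ΔJ = 0, ±1 (not J=0↔0): J: 1 → 1, ΔJ = +0 — ✓.

the L=0 ↔ L=0 exclusion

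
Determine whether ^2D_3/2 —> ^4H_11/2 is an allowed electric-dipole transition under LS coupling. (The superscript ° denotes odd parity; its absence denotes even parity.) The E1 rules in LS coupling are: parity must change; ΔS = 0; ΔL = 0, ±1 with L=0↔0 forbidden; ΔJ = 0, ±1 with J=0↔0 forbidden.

Parity must change: even → even — fails.
ΔS = 0: S: 1/2 → 3/2 — fails.
ΔL = 0, ±1 (not L=0↔0): L: 2 → 5, ΔL = +3 — fails.
ΔJ = 0, ±1 (not J=0↔0): J: 3/2 → 11/2, ΔJ = +4 — fails.
Rule(s) violated: parity, ΔS, ΔL, ΔJ.

forbidden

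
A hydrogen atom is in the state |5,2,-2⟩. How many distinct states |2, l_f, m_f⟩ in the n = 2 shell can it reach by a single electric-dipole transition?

E1 requires Δl = ±1, so l_f ∈ {1, 3}; with 0 ≤ l_f ≤ n_f−1 = 1, the allowed l_f values are {1}.
For l_f = 1: m_f ∈ {m_i−1, m_i, m_i+1} ∩ [−1, 1] = {-1} → 1 state.
Total: 1.

1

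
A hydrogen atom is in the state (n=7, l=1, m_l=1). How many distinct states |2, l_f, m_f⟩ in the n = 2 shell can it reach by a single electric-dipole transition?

E1 requires Δl = ±1, so l_f ∈ {0, 2}; with 0 ≤ l_f ≤ n_f−1 = 1, the allowed l_f values are {0}.
For l_f = 0: m_f ∈ {m_i−1, m_i, m_i+1} ∩ [−0, 0] = {0} → 1 state.
Total: 1.

1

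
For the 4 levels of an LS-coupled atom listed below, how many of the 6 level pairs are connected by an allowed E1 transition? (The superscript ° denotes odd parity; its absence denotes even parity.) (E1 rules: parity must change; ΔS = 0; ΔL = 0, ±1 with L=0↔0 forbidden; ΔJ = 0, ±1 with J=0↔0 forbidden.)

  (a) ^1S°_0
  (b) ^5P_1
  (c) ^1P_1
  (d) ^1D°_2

(a)–(b): forbidden (ΔS).
(a)–(c): allowed.
(a)–(d): forbidden (parity, ΔL, ΔJ).
(b)–(c): forbidden (parity, ΔS).
(b)–(d): forbidden (ΔS).
(c)–(d): allowed.
Allowed pairs: 2 of 6.

2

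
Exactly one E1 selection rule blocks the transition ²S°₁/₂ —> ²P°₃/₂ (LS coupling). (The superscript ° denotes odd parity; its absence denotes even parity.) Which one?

Initial level: S=1/2, L=0, J=1/2, parity odd. Final level: S=1/2, L=1, J=3/2, parity odd.
ΔL = 0, ±1 (not L=0↔0): L: 0 → 1, ΔL = +1 — passes.
ΔJ = 0, ±1 (not J=0↔0): J: 1/2 → 3/2, ΔJ = +1 — passes.
ΔS = 0: S: 1/2 → 1/2 — passes.
Parity must change: odd → odd — fails.

parity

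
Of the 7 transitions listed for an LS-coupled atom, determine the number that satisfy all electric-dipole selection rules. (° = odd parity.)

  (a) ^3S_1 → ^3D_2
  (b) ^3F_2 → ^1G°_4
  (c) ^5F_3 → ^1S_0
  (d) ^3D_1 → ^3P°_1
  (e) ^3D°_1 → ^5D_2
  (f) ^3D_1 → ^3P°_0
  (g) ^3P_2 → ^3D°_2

(a) forbidden (parity, ΔL fail)
(b) forbidden (ΔS, ΔJ fail)
(c) forbidden (parity, ΔS, ΔL, ΔJ fail)
(d) allowed
(e) forbidden (ΔS fails)
(f) allowed
(g) allowed
Total allowed: 3 of 7.

3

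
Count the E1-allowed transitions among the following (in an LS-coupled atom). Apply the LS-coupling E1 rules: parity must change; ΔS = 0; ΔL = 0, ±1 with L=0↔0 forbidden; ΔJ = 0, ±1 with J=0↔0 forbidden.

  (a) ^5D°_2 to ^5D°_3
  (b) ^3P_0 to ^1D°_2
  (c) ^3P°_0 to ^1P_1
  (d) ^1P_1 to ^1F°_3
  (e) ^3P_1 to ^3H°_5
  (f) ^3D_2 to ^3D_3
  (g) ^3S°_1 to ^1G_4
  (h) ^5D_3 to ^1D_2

0

(a) forbidden (parity fails)
(b) forbidden (ΔS, ΔJ fail)
(c) forbidden (ΔS fails)
(d) forbidden (ΔL, ΔJ fail)
(e) forbidden (ΔL, ΔJ fail)
(f) forbidden (parity fails)
(g) forbidden (ΔS, ΔL, ΔJ fail)
(h) forbidden (parity, ΔS fail)
Total allowed: 0 of 8.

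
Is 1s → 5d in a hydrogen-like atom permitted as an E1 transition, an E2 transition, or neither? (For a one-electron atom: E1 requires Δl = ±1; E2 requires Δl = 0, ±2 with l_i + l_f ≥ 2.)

E2

Δl = 2 − 0 = +2; l_i + l_f = 2.
E1 (Δl = ±1): not satisfied.
E2 (Δl = 0,±2, l_i+l_f ≥ 2): satisfied.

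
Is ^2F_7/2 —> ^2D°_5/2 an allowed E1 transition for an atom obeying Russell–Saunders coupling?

allowed

Initial level: S=1/2, L=3, J=7/2, parity even. Final level: S=1/2, L=2, J=5/2, parity odd.
ΔL = 0, ±1 (not L=0↔0): L: 3 → 2, ΔL = -1 — ok.
ΔS = 0: S: 1/2 → 1/2 — ok.
ΔJ = 0, ±1 (not J=0↔0): J: 7/2 → 5/2, ΔJ = -1 — ok.
Parity must change: even → odd — ok.
All four E1 rules are satisfied.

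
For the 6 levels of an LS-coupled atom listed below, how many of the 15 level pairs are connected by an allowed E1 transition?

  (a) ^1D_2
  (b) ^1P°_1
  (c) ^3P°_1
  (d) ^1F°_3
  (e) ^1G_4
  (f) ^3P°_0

3

(a)–(b): allowed.
(a)–(c): forbidden (ΔS).
(a)–(d): allowed.
(a)–(e): forbidden (parity, ΔL, ΔJ).
(a)–(f): forbidden (ΔS, ΔJ).
(b)–(c): forbidden (parity, ΔS).
(b)–(d): forbidden (parity, ΔL, ΔJ).
(b)–(e): forbidden (ΔL, ΔJ).
(b)–(f): forbidden (parity, ΔS).
(c)–(d): forbidden (parity, ΔS, ΔL, ΔJ).
(c)–(e): forbidden (ΔS, ΔL, ΔJ).
(c)–(f): forbidden (parity).
(d)–(e): allowed.
(d)–(f): forbidden (parity, ΔS, ΔL, ΔJ).
(e)–(f): forbidden (ΔS, ΔL, ΔJ).
Allowed pairs: 3 of 15.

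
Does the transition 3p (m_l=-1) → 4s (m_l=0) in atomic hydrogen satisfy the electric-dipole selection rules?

allowed

l: 1 → 0 (Δl = -1). Δl = ±1 ok.
m_l: -1 → 0 (Δm_l = +1). |Δm_l| ≤ 1 ok.
All E1 selection rules are satisfied.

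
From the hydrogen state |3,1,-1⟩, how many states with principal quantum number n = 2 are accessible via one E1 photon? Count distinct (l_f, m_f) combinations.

1

E1 requires Δl = ±1, so l_f ∈ {0, 2}; with 0 ≤ l_f ≤ n_f−1 = 1, the allowed l_f values are {0}.
For l_f = 0: m_f ∈ {m_i−1, m_i, m_i+1} ∩ [−0, 0] = {0} → 1 state.
Total: 1.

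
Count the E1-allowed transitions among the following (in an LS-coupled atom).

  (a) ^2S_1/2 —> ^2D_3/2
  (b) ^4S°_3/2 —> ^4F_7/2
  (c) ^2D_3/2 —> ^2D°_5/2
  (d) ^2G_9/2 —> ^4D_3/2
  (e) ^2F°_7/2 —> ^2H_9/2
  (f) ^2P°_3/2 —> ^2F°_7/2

(a) forbidden (parity, ΔL fail)
(b) forbidden (ΔL, ΔJ fail)
(c) allowed
(d) forbidden (parity, ΔS, ΔL, ΔJ fail)
(e) forbidden (ΔL fails)
(f) forbidden (parity, ΔL, ΔJ fail)
Total allowed: 1 of 6.

1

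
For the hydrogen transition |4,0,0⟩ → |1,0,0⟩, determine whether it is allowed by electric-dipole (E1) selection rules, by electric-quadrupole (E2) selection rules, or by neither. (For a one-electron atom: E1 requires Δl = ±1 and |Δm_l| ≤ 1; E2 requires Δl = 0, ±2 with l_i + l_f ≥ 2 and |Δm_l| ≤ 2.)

Δl = 0 − 0 = +0; l_i + l_f = 0.
Δm_l = +0.
E1 (Δl = ±1, |Δm_l| ≤ 1): not satisfied.
E2 (Δl = 0,±2, l_i+l_f ≥ 2, |Δm_l| ≤ 2): not satisfied.

neither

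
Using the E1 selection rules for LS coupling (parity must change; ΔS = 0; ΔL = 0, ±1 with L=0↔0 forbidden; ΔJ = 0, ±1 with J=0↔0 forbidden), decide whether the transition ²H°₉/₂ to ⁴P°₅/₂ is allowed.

Initial level: S=1/2, L=5, J=9/2, parity odd. Final level: S=3/2, L=1, J=5/2, parity odd.
ΔJ = 0, ±1 (not J=0↔0): J: 9/2 → 5/2, ΔJ = -2 — violated.
ΔS = 0: S: 1/2 → 3/2 — violated.
ΔL = 0, ±1 (not L=0↔0): L: 5 → 1, ΔL = -4 — violated.
Parity must change: odd → odd — violated.
Rule(s) violated: parity, ΔS, ΔL, ΔJ.

forbidden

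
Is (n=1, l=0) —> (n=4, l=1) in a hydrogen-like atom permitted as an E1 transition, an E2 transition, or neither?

E1

Δl = 1 − 0 = +1; l_i + l_f = 1.
E1 (Δl = ±1): satisfied.
E2 (Δl = 0,±2, l_i+l_f ≥ 2): not satisfied.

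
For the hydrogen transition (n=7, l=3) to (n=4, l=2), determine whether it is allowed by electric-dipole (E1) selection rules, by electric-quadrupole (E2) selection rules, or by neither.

E1

Δl = 2 − 3 = -1; l_i + l_f = 5.
E1 (Δl = ±1): satisfied.
E2 (Δl = 0,±2, l_i+l_f ≥ 2): not satisfied.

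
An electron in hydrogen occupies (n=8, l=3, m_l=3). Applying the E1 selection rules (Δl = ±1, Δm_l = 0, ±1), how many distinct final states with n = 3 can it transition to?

E1 requires Δl = ±1, so l_f ∈ {2, 4}; with 0 ≤ l_f ≤ n_f−1 = 2, the allowed l_f values are {2}.
For l_f = 2: m_f ∈ {m_i−1, m_i, m_i+1} ∩ [−2, 2] = {2} → 1 state.
Total: 1.

1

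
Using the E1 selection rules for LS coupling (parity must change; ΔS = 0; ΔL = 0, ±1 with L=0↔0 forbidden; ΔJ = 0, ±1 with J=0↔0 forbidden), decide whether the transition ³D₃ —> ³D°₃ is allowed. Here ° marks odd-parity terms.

allowed

Parity must change: even → odd — ok.
ΔS = 0: S: 1 → 1 — ok.
ΔL = 0, ±1 (not L=0↔0): L: 2 → 2, ΔL = +0 — ok.
ΔJ = 0, ±1 (not J=0↔0): J: 3 → 3, ΔJ = +0 — ok.
All four E1 rules are satisfied.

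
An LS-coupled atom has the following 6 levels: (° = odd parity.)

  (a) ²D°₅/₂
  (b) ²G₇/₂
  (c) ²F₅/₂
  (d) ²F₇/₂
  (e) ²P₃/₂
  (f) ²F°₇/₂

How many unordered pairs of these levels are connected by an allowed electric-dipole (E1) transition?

(a)–(b): forbidden (ΔL).
(a)–(c): allowed.
(a)–(d): allowed.
(a)–(e): allowed.
(a)–(f): forbidden (parity).
(b)–(c): forbidden (parity).
(b)–(d): forbidden (parity).
(b)–(e): forbidden (parity, ΔL, ΔJ).
(b)–(f): allowed.
(c)–(d): forbidden (parity).
(c)–(e): forbidden (parity, ΔL).
(c)–(f): allowed.
(d)–(e): forbidden (parity, ΔL, ΔJ).
(d)–(f): allowed.
(e)–(f): forbidden (ΔL, ΔJ).
Allowed pairs: 6 of 15.

6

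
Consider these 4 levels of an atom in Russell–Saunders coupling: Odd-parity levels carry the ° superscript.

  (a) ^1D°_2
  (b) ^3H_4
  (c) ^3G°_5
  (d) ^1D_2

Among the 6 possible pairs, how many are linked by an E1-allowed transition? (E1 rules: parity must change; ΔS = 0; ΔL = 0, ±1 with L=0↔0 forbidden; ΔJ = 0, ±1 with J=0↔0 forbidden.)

(a)–(b): forbidden (ΔS, ΔL, ΔJ).
(a)–(c): forbidden (parity, ΔS, ΔL, ΔJ).
(a)–(d): allowed.
(b)–(c): allowed.
(b)–(d): forbidden (parity, ΔS, ΔL, ΔJ).
(c)–(d): forbidden (ΔS, ΔL, ΔJ).
Allowed pairs: 2 of 6.

2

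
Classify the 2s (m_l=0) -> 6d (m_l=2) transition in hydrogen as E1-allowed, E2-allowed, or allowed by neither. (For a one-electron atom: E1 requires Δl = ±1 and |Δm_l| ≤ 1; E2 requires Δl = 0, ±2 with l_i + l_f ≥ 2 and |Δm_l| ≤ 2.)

E2

Δl = 2 − 0 = +2; l_i + l_f = 2.
Δm_l = +2.
E1 (Δl = ±1, |Δm_l| ≤ 1): not satisfied.
E2 (Δl = 0,±2, l_i+l_f ≥ 2, |Δm_l| ≤ 2): satisfied.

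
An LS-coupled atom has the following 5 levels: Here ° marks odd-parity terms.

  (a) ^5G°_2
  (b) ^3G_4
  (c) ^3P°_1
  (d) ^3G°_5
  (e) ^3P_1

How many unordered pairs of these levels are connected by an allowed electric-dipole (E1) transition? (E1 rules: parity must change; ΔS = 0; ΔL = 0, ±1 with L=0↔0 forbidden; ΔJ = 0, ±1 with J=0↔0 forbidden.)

(a)–(b): forbidden (ΔS, ΔJ).
(a)–(c): forbidden (parity, ΔS, ΔL).
(a)–(d): forbidden (parity, ΔS, ΔJ).
(a)–(e): forbidden (ΔS, ΔL).
(b)–(c): forbidden (ΔL, ΔJ).
(b)–(d): allowed.
(b)–(e): forbidden (parity, ΔL, ΔJ).
(c)–(d): forbidden (parity, ΔL, ΔJ).
(c)–(e): allowed.
(d)–(e): forbidden (ΔL, ΔJ).
Allowed pairs: 2 of 10.

2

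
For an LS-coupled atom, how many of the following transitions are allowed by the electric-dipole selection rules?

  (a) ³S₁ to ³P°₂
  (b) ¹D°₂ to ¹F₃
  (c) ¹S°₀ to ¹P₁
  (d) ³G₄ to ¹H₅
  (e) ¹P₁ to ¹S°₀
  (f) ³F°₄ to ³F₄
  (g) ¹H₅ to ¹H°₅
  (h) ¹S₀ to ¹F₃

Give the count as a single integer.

6

(a) allowed
(b) allowed
(c) allowed
(d) forbidden (parity, ΔS fail)
(e) allowed
(f) allowed
(g) allowed
(h) forbidden (parity, ΔL, ΔJ fail)
Total allowed: 6 of 8.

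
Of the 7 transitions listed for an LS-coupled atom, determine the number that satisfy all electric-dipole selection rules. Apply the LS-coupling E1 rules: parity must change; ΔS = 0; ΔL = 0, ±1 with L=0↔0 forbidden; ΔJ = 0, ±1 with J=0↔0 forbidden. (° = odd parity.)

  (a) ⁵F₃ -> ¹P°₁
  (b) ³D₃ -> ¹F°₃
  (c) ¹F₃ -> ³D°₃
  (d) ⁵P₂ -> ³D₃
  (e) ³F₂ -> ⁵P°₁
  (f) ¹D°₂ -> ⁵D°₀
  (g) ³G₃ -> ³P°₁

0

(a) forbidden (ΔS, ΔL, ΔJ fail)
(b) forbidden (ΔS fails)
(c) forbidden (ΔS fails)
(d) forbidden (parity, ΔS fail)
(e) forbidden (ΔS, ΔL fail)
(f) forbidden (parity, ΔS, ΔJ fail)
(g) forbidden (ΔL, ΔJ fail)
Total allowed: 0 of 7.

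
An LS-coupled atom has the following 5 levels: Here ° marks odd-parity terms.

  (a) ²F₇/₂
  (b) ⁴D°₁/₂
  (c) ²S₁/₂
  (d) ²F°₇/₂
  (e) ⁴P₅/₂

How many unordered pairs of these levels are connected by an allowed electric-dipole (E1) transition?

(a)–(b): forbidden (ΔS, ΔJ).
(a)–(c): forbidden (parity, ΔL, ΔJ).
(a)–(d): allowed.
(a)–(e): forbidden (parity, ΔS, ΔL).
(b)–(c): forbidden (ΔS, ΔL).
(b)–(d): forbidden (parity, ΔS, ΔJ).
(b)–(e): forbidden (ΔJ).
(c)–(d): forbidden (ΔL, ΔJ).
(c)–(e): forbidden (parity, ΔS, ΔJ).
(d)–(e): forbidden (ΔS, ΔL).
Allowed pairs: 1 of 10.

1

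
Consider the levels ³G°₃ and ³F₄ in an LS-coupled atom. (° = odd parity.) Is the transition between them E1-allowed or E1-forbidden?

ΔL = 0, ±1 (not L=0↔0): L: 4 → 3, ΔL = -1 — ✓.
Parity must change: odd → even — ✓.
ΔJ = 0, ±1 (not J=0↔0): J: 3 → 4, ΔJ = +1 — ✓.
ΔS = 0: S: 1 → 1 — ✓.
All four E1 rules are satisfied.

allowed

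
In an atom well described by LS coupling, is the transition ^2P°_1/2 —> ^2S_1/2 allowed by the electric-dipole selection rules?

allowed

Reading off the term symbols: S 1/2→1/2, L 1→0, J 1/2→1/2, parity odd→even.
ΔJ = 0, ±1 (not J=0↔0): J: 1/2 → 1/2, ΔJ = +0 — passes.
ΔS = 0: S: 1/2 → 1/2 — passes.
Parity must change: odd → even — passes.
ΔL = 0, ±1 (not L=0↔0): L: 1 → 0, ΔL = -1 — passes.
All four E1 rules are satisfied.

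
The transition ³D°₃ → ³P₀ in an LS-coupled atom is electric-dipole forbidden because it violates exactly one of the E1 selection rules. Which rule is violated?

Parity must change: odd → even — passes.
ΔS = 0: S: 1 → 1 — passes.
ΔL = 0, ±1 (not L=0↔0): L: 2 → 1, ΔL = -1 — passes.
ΔJ = 0, ±1 (not J=0↔0): J: 3 → 0, ΔJ = -3 — fails.

the ΔJ = 0, ±1 rule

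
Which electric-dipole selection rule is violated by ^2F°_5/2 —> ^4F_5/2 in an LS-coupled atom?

the ΔS = 0 rule

Reading off the term symbols: S 1/2→3/2, L 3→3, J 5/2→5/2, parity odd→even.
Parity must change: odd → even — ok.
ΔS = 0: S: 1/2 → 3/2 — fails.
ΔL = 0, ±1 (not L=0↔0): L: 3 → 3, ΔL = +0 — ok.
ΔJ = 0, ±1 (not J=0↔0): J: 5/2 → 5/2, ΔJ = +0 — ok.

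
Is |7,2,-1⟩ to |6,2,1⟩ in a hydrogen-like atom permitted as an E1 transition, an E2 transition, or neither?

Δl = 2 − 2 = +0; l_i + l_f = 4.
Δm_l = +2.
E1 (Δl = ±1, |Δm_l| ≤ 1): not satisfied.
E2 (Δl = 0,±2, l_i+l_f ≥ 2, |Δm_l| ≤ 2): satisfied.

E2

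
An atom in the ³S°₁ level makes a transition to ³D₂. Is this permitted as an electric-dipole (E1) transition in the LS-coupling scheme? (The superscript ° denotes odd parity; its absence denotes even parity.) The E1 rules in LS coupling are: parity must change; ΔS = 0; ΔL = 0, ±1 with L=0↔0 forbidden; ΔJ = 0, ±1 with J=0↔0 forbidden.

forbidden

Reading off the term symbols: S 1→1, L 0→2, J 1→2, parity odd→even.
Parity must change: odd → even — ok.
ΔS = 0: S: 1 → 1 — ok.
ΔL = 0, ±1 (not L=0↔0): L: 0 → 2, ΔL = +2 — fails.
ΔJ = 0, ±1 (not J=0↔0): J: 1 → 2, ΔJ = +1 — ok.
Rule(s) violated: ΔL.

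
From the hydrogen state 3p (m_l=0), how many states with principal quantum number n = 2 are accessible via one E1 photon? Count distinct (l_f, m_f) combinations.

1

E1 requires Δl = ±1, so l_f ∈ {0, 2}; with 0 ≤ l_f ≤ n_f−1 = 1, the allowed l_f values are {0}.
For l_f = 0: m_f ∈ {m_i−1, m_i, m_i+1} ∩ [−0, 0] = {0} → 1 state.
Total: 1.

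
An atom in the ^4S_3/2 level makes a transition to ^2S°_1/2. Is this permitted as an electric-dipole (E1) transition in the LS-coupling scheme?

forbidden

Reading off the term symbols: S 3/2→1/2, L 0→0, J 3/2→1/2, parity even→odd.
Parity must change: even → odd — ok.
ΔS = 0: S: 3/2 → 1/2 — fails.
ΔL = 0, ±1 (not L=0↔0): L: 0 → 0, ΔL = +0 — fails.
ΔJ = 0, ±1 (not J=0↔0): J: 3/2 → 1/2, ΔJ = -1 — ok.
Rule(s) violated: ΔS, ΔL.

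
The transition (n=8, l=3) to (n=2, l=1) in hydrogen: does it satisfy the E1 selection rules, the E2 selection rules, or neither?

Δl = 1 − 3 = -2; l_i + l_f = 4.
E1 (Δl = ±1): not satisfied.
E2 (Δl = 0,±2, l_i+l_f ≥ 2): satisfied.

E2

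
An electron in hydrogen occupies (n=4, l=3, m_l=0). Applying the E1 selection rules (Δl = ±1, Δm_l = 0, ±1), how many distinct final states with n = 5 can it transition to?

6

E1 requires Δl = ±1, so l_f ∈ {2, 4}; with 0 ≤ l_f ≤ n_f−1 = 4, the allowed l_f values are {2, 4}.
For l_f = 2: m_f ∈ {m_i−1, m_i, m_i+1} ∩ [−2, 2] = {-1, 0, 1} → 3 states.
For l_f = 4: m_f ∈ {m_i−1, m_i, m_i+1} ∩ [−4, 4] = {-1, 0, 1} → 3 states.
Total: 6.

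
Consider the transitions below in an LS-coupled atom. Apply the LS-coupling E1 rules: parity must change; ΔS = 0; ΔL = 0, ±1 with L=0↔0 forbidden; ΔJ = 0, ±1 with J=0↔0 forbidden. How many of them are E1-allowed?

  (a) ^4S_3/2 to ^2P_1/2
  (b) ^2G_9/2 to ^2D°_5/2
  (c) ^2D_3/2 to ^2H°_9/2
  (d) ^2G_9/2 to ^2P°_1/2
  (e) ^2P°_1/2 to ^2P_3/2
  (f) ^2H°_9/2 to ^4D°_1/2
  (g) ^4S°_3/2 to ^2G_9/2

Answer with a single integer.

(a) forbidden (parity, ΔS fail)
(b) forbidden (ΔL, ΔJ fail)
(c) forbidden (ΔL, ΔJ fail)
(d) forbidden (ΔL, ΔJ fail)
(e) allowed
(f) forbidden (parity, ΔS, ΔL, ΔJ fail)
(g) forbidden (ΔS, ΔL, ΔJ fail)
Total allowed: 1 of 7.

1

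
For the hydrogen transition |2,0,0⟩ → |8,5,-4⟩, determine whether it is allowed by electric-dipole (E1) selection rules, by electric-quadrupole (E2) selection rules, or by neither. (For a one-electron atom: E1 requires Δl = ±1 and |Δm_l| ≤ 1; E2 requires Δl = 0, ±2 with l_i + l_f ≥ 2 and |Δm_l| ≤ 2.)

neither

Δl = 5 − 0 = +5; l_i + l_f = 5.
Δm_l = -4.
E1 (Δl = ±1, |Δm_l| ≤ 1): not satisfied.
E2 (Δl = 0,±2, l_i+l_f ≥ 2, |Δm_l| ≤ 2): not satisfied.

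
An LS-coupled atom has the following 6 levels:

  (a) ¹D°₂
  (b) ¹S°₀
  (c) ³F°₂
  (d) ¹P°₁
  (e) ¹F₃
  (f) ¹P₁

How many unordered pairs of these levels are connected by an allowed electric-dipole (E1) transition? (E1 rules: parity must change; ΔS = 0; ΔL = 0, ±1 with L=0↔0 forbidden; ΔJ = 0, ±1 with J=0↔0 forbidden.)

4

(a)–(b): forbidden (parity, ΔL, ΔJ).
(a)–(c): forbidden (parity, ΔS).
(a)–(d): forbidden (parity).
(a)–(e): allowed.
(a)–(f): allowed.
(b)–(c): forbidden (parity, ΔS, ΔL, ΔJ).
(b)–(d): forbidden (parity).
(b)–(e): forbidden (ΔL, ΔJ).
(b)–(f): allowed.
(c)–(d): forbidden (parity, ΔS, ΔL).
(c)–(e): forbidden (ΔS).
(c)–(f): forbidden (ΔS, ΔL).
(d)–(e): forbidden (ΔL, ΔJ).
(d)–(f): allowed.
(e)–(f): forbidden (parity, ΔL, ΔJ).
Allowed pairs: 4 of 15.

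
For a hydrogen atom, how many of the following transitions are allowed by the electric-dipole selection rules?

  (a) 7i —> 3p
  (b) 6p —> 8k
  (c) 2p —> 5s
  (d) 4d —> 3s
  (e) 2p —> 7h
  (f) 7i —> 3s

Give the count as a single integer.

1

(a) forbidden — Δl = -5 (E1 requires Δl = ±1)
(b) forbidden — Δl = +6 (E1 requires Δl = ±1)
(c) allowed
(d) forbidden — Δl = -2 (E1 requires Δl = ±1)
(e) forbidden — Δl = +4 (E1 requires Δl = ±1)
(f) forbidden — Δl = -6 (E1 requires Δl = ±1)
Total allowed: 1 of 6.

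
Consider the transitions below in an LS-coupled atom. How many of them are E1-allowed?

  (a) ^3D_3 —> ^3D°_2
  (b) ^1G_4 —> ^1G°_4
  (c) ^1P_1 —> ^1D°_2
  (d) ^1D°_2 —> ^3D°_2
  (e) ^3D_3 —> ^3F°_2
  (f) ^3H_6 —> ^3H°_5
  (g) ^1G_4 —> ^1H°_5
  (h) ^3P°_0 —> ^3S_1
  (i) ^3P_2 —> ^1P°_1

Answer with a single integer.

7

(a) allowed
(b) allowed
(c) allowed
(d) forbidden (parity, ΔS fail)
(e) allowed
(f) allowed
(g) allowed
(h) allowed
(i) forbidden (ΔS fails)
Total allowed: 7 of 9.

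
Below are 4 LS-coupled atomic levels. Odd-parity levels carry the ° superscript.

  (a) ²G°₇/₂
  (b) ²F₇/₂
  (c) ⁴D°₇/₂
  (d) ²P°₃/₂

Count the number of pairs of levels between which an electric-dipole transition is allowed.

(a)–(b): allowed.
(a)–(c): forbidden (parity, ΔS, ΔL).
(a)–(d): forbidden (parity, ΔL, ΔJ).
(b)–(c): forbidden (ΔS).
(b)–(d): forbidden (ΔL, ΔJ).
(c)–(d): forbidden (parity, ΔS, ΔJ).
Allowed pairs: 1 of 6.

1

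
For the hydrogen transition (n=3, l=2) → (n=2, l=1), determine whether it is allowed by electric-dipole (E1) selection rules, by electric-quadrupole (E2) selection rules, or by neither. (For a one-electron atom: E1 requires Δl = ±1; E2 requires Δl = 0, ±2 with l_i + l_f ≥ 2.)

Δl = 1 − 2 = -1; l_i + l_f = 3.
E1 (Δl = ±1): satisfied.
E2 (Δl = 0,±2, l_i+l_f ≥ 2): not satisfied.

E1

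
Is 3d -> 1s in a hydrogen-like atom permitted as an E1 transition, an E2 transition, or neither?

E2

Δl = 0 − 2 = -2; l_i + l_f = 2.
E1 (Δl = ±1): not satisfied.
E2 (Δl = 0,±2, l_i+l_f ≥ 2): satisfied.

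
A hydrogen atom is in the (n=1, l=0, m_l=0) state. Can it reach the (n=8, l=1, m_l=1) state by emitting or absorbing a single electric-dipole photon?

Δl = 1 − 0 = +1; the E1 rule Δl = ±1 is satisfied.
Δm_l = 1 − (0) = +1. E1 requires Δm_l = 0, ±1: satisfied.
All E1 selection rules are satisfied.

allowed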